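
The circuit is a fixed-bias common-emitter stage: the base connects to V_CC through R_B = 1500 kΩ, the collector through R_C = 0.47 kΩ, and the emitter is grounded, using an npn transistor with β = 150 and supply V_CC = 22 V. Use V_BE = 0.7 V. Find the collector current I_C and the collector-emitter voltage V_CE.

Base loop: V_CC = I_B·R_B + V_BE, so I_B = (22 − 0.7)/1500 kΩ = 0.0142 mA.
In the active region I_C = β·I_B = 150 × 0.0142 = 2.13 mA.
Collector loop: V_CE = V_CC − I_C·R_C = 22 − 2.13×0.47 = 21 V.
Since V_CE = 21 V > V_CE(sat) ≈ 0.2 V, the transistor is in the active region as assumed.

I_C ≈ 2.1 mA, V_CE ≈ 21 V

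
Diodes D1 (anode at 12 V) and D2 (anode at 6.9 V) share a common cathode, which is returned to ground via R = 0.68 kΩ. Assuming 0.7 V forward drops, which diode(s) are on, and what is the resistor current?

Only D1 conducts; I_R ≈ 17 mA

Assume both conduct. Then node N would need to be at both 12−0.7 = 11.3 V and 6.9−0.7 = 6.2 V, which is impossible.
Assume only D1 conducts: V_N = 12 − 0.7 = 11.3 V, so I_R = 11.3/0.68 = 16.6 mA.
Check D2: its anode-to-cathode voltage is 6.9 − 11.3 = -4.4 V < 0.7 V, so it is off. The assumption is consistent.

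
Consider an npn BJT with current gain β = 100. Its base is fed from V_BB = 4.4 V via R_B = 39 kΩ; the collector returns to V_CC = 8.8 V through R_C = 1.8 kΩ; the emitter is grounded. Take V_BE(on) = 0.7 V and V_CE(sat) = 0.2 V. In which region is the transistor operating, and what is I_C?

saturation; I_C ≈ 4.8 mA

Assume active: I_B = (4.4 − 0.7)/39 = 0.0949 mA, giving I_C = β·I_B = 9.49 mA.
But then V_CE = 8.8 − 9.49×1.8 = -8.28 V < V_CE(sat) = 0.2 V — impossible in the active region.
So the transistor is saturated. With V_CE = 0.2 V, I_C = (V_CC − 0.2)/R_C = 8.6/1.8 = 4.78 mA.
Check: β·I_B = 9.49 mA > I_C = 4.78 mA, confirming saturation.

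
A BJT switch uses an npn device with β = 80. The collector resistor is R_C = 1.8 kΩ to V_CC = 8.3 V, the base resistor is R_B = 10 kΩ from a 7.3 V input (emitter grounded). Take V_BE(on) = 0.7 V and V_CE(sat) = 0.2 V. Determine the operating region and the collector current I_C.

Assume active: I_B = (7.3 − 0.7)/10 = 0.66 mA, giving I_C = β·I_B = 52.8 mA.
But then V_CE = 8.3 − 52.8×1.8 = -86.7 V < V_CE(sat) = 0.2 V — impossible in the active region.
So the transistor is saturated. With V_CE = 0.2 V, I_C = (V_CC − 0.2)/R_C = 8.1/1.8 = 4.5 mA.
Check: β·I_B = 52.8 mA > I_C = 4.5 mA, confirming saturation.

saturation; I_C ≈ 4.5 mA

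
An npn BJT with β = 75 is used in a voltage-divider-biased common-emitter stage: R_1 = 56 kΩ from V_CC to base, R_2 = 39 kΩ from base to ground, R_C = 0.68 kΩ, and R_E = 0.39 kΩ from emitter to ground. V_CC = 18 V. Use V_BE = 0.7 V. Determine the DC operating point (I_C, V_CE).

Thevenize the base divider: V_Th = V_CC·R_2/(R_1+R_2) = 18×39/95 = 7.39 V, R_Th = R_1‖R_2 = 23 kΩ.
Base-emitter loop: V_Th = I_B·R_Th + V_BE + (β+1)I_B·R_E, so I_B = (7.39 − 0.7) / (23 + 76×0.39) = 0.127 mA.
I_C = β·I_B = 75×0.127 = 9.53 mA, and I_E = (β+1)I_B = 9.66 mA.
V_CE = V_CC − I_C·R_C − I_E·R_E = 18 − 9.53×0.68 − 9.66×0.39 = 7.75 V.
V_CE = 7.75 V > 0.2 V confirms active-region operation.

I_C ≈ 9.5 mA, V_CE ≈ 7.8 V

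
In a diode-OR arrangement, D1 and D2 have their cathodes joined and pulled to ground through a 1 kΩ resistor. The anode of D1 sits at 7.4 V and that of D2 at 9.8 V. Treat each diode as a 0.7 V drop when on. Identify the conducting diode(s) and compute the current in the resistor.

Only D2 conducts; I_R ≈ 9.1 mA

Assume both conduct. Then node N would need to be at both 7.4−0.7 = 6.7 V and 9.8−0.7 = 9.1 V, which is impossible.
Assume only D2 conducts: V_N = 9.8 − 0.7 = 9.1 V, so I_R = 9.1/1 = 9.1 mA.
Check D1: its anode-to-cathode voltage is 7.4 − 9.1 = -1.7 V < 0.7 V, so it is off. The assumption is consistent.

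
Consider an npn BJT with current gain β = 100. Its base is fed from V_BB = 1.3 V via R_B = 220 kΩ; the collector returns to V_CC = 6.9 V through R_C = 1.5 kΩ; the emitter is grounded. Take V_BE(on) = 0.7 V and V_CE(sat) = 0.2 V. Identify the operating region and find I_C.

Assume active. Base-emitter loop: I_B = (V_BB − V_BE)/R_B = (1.3 − 0.7)/220 = 0.00273 mA.
I_C = β·I_B = 100×0.00273 = 0.273 mA.
V_CE = V_CC − I_C·R_C = 6.9 − 0.273×1.5 = 6.49 V > V_CE(sat), so the active-region assumption holds.

active; I_C ≈ 0.27 mA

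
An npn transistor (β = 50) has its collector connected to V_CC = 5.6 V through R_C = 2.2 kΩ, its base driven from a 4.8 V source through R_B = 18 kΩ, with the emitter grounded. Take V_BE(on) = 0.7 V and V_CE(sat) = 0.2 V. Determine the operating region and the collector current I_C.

saturation; I_C ≈ 2.5 mA

Assume active: I_B = (4.8 − 0.7)/18 = 0.228 mA, giving I_C = β·I_B = 11.4 mA.
But then V_CE = 5.6 − 11.4×2.2 = -19.5 V < V_CE(sat) = 0.2 V — impossible in the active region.
So the transistor is saturated. With V_CE = 0.2 V, I_C = (V_CC − 0.2)/R_C = 5.4/2.2 = 2.45 mA.
Check: β·I_B = 11.4 mA > I_C = 2.45 mA, confirming saturation.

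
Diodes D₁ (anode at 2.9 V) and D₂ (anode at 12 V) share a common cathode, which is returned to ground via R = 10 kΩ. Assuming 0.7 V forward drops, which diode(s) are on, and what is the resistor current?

Assume both conduct. Then node N would need to be at both 2.9−0.7 = 2.2 V and 12−0.7 = 11.3 V, which is impossible.
Assume only D₂ conducts: V_N = 12 − 0.7 = 11.3 V, so I_R = 11.3/10 = 1.13 mA.
Check D₁: its anode-to-cathode voltage is 2.9 − 11.3 = -8.4 V < 0.7 V, so it is off. The assumption is consistent.

Only D₂ conducts; I_R ≈ 1.1 mA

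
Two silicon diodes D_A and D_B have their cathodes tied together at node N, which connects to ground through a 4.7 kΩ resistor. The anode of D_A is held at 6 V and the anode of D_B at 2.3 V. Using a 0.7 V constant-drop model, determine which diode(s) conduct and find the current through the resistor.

Assume both conduct. Then node N would need to be at both 6−0.7 = 5.3 V and 2.3−0.7 = 1.6 V, which is impossible.
Assume only D_A conducts: V_N = 6 − 0.7 = 5.3 V, so I_R = 5.3/4.7 = 1.13 mA.
Check D_B: its anode-to-cathode voltage is 2.3 − 5.3 = -3 V < 0.7 V, so it is off. The assumption is consistent.

Only D_A conducts; I_R ≈ 1.1 mA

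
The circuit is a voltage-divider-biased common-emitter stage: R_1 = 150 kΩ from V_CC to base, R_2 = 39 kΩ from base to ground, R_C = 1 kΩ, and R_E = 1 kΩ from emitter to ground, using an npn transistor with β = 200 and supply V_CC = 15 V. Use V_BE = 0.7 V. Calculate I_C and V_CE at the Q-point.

Thevenize the base divider: V_Th = V_CC·R_2/(R_1+R_2) = 15×39/189 = 3.1 V, R_Th = R_1‖R_2 = 31 kΩ.
Base-emitter loop: V_Th = I_B·R_Th + V_BE + (β+1)I_B·R_E, so I_B = (3.1 − 0.7) / (31 + 201×1) = 0.0103 mA.
I_C = β·I_B = 200×0.0103 = 2.07 mA, and I_E = (β+1)I_B = 2.08 mA.
V_CE = V_CC − I_C·R_C − I_E·R_E = 15 − 2.07×1 − 2.08×1 = 10.9 V.
V_CE = 10.9 V > 0.2 V confirms active-region operation.

I_C ≈ 2.1 mA, V_CE ≈ 11 V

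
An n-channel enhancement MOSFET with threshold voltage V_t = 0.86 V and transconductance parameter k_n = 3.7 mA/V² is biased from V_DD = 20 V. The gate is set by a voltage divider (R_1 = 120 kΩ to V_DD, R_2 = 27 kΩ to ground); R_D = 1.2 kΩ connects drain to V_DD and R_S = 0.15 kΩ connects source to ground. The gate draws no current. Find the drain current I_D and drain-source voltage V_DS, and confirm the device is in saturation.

V_G = V_DD·R_2/(R_1+R_2) = 20×27/147 = 3.67 V.
Assume saturation: I_D = (k_n/2)(V_GS − V_t)² with V_GS = V_G − I_D·R_S = 3.67 − 0.15·I_D.
Substituting gives 0.0416·I_D² − 2.56·I_D + 14.6 = 0, with roots I_D = 6.38 or 55.2 mA.
The root I_D = 55.2 mA gives V_GS = -4.6 V ≤ V_t, so take I_D = 6.38 mA.
Then V_GS = 2.72 V and V_DS = V_DD − I_D(R_D+R_S) = 20 − 6.38×1.35 = 11.4 V.
Saturation requires V_DS ≥ V_GS − V_t = 1.86 V; 11.4 ≥ 1.86 ✓.

I_D ≈ 6.4 mA, V_DS ≈ 11 V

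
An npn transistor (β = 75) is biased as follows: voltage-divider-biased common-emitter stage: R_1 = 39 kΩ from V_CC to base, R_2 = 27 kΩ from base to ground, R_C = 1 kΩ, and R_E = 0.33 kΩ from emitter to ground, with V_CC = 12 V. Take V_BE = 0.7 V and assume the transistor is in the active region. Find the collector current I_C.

Thevenize the base divider: V_Th = V_CC·R_2/(R_1+R_2) = 12×27/66 = 4.91 V, R_Th = R_1‖R_2 = 16 kΩ.
Base-emitter loop: V_Th = I_B·R_Th + V_BE + (β+1)I_B·R_E, so I_B = (4.91 − 0.7) / (16 + 76×0.33) = 0.103 mA.
I_C = β·I_B = 75×0.103 = 7.69 mA, and I_E = (β+1)I_B = 7.8 mA.
V_CE = V_CC − I_C·R_C − I_E·R_E = 12 − 7.69×1 − 7.8×0.33 = 1.73 V.
V_CE = 1.73 V > 0.2 V confirms active-region operation.

I_C ≈ 7.7 mA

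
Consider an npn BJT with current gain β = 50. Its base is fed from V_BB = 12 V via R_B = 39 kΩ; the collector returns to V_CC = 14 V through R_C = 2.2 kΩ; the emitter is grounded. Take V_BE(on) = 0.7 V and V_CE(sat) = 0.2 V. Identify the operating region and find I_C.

saturation; I_C ≈ 6.3 mA

Assume active: I_B = (12 − 0.7)/39 = 0.29 mA, giving I_C = β·I_B = 14.5 mA.
But then V_CE = 14 − 14.5×2.2 = -17.9 V < V_CE(sat) = 0.2 V — impossible in the active region.
So the transistor is saturated. With V_CE = 0.2 V, I_C = (V_CC − 0.2)/R_C = 13.8/2.2 = 6.27 mA.
Check: β·I_B = 14.5 mA > I_C = 6.27 mA, confirming saturation.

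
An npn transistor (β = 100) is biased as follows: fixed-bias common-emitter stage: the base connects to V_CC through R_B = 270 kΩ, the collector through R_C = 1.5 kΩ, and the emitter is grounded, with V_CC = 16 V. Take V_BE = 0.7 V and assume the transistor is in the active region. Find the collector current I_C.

I_C ≈ 5.7 mA

Base loop: V_CC = I_B·R_B + V_BE, so I_B = (16 − 0.7)/270 kΩ = 0.0567 mA.
In the active region I_C = β·I_B = 100 × 0.0567 = 5.67 mA.
Collector loop: V_CE = V_CC − I_C·R_C = 16 − 5.67×1.5 = 7.5 V.
Since V_CE = 7.5 V > V_CE(sat) ≈ 0.2 V, the transistor is in the active region as assumed.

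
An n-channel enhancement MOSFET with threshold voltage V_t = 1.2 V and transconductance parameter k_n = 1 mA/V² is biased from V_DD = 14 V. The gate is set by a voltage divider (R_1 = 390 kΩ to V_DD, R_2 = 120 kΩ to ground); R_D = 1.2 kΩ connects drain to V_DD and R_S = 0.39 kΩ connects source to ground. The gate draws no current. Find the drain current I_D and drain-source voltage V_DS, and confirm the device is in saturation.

I_D ≈ 1.3 mA, V_DS ≈ 12 V

V_G = V_DD·R_2/(R_1+R_2) = 14×120/510 = 3.29 V.
Assume saturation: I_D = (k_n/2)(V_GS − V_t)² with V_GS = V_G − I_D·R_S = 3.29 − 0.39·I_D.
Substituting gives 0.0761·I_D² − 1.82·I_D + 2.19 = 0, with roots I_D = 1.27 or 22.6 mA.
The root I_D = 22.6 mA gives V_GS = -5.53 V ≤ V_t, so take I_D = 1.27 mA.
Then V_GS = 2.8 V and V_DS = V_DD − I_D(R_D+R_S) = 14 − 1.27×1.59 = 12 V.
Saturation requires V_DS ≥ V_GS − V_t = 1.6 V; 12 ≥ 1.6 ✓.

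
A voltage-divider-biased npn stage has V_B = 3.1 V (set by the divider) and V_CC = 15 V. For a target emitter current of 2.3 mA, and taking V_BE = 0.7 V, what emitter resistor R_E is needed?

V_E = V_B − V_BE = 3.1 − 0.7 = 2.4 V.
R_E = V_E / I_E = 2.4 / 2.3 = 1.04 kΩ.

R_E ≈ 1 kΩ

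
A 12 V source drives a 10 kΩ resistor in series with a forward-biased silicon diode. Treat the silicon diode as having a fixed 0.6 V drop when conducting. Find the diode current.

KVL around the loop: 12 = V_D + I·R = 0.6 + I × 10 kΩ.
So I = (12 − 0.6) / 10 kΩ = 11.4 / 10 = 1.14 mA.

I ≈ 1.1 mA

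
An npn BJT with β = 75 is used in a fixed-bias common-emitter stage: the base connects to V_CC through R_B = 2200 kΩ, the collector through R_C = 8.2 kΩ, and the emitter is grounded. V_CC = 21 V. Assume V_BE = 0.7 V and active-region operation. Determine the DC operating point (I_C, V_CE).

Base loop: V_CC = I_B·R_B + V_BE, so I_B = (21 − 0.7)/2200 kΩ = 0.00923 mA.
In the active region I_C = β·I_B = 75 × 0.00923 = 0.692 mA.
Collector loop: V_CE = V_CC − I_C·R_C = 21 − 0.692×8.2 = 15.3 V.
Since V_CE = 15.3 V > V_CE(sat) ≈ 0.2 V, the transistor is in the active region as assumed.

I_C ≈ 0.69 mA, V_CE ≈ 15 V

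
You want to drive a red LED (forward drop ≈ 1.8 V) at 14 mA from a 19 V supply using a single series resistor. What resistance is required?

The resistor drops V_S − V_D = 19 − 1.8 = 17.2 V at 14 mA.
R = 17.2 V / 14 mA = 1.23 kΩ.

R ≈ 1.2 kΩ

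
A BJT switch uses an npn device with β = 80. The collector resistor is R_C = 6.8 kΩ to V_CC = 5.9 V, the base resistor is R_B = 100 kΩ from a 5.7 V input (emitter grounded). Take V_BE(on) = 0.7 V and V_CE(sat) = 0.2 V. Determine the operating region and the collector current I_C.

saturation; I_C ≈ 0.84 mA

Assume active: I_B = (5.7 − 0.7)/100 = 0.05 mA, giving I_C = β·I_B = 4 mA.
But then V_CE = 5.9 − 4×6.8 = -21.3 V < V_CE(sat) = 0.2 V — impossible in the active region.
So the transistor is saturated. With V_CE = 0.2 V, I_C = (V_CC − 0.2)/R_C = 5.7/6.8 = 0.838 mA.
Check: β·I_B = 4 mA > I_C = 0.838 mA, confirming saturation.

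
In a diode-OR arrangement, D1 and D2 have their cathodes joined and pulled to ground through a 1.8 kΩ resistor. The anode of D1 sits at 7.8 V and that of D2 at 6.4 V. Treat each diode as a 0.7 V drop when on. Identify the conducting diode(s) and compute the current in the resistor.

Only D1 conducts; I_R ≈ 3.9 mA

Assume both conduct. Then node N would need to be at both 7.8−0.7 = 7.1 V and 6.4−0.7 = 5.7 V, which is impossible.
Assume only D1 conducts: V_N = 7.8 − 0.7 = 7.1 V, so I_R = 7.1/1.8 = 3.94 mA.
Check D2: its anode-to-cathode voltage is 6.4 − 7.1 = -0.7 V < 0.7 V, so it is off. The assumption is consistent.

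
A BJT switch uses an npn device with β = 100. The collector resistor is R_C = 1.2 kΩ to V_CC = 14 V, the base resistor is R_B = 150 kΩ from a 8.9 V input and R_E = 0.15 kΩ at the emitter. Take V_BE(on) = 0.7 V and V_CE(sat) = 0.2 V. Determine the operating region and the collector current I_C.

active; I_C ≈ 5 mA

Assume active. Base-emitter loop: I_B = (V_BB − V_BE)/(R_B + (β+1)R_E) = (8.9 − 0.7)/(150 + 101×0.15) = 0.0497 mA.
I_C = β·I_B = 100×0.0497 = 4.97 mA.
V_CE = V_CC − I_C·R_C − I_E·R_E = 14 − 4.97×1.2 − 5.01×0.15 = 7.29 V > V_CE(sat), so the active-region assumption holds.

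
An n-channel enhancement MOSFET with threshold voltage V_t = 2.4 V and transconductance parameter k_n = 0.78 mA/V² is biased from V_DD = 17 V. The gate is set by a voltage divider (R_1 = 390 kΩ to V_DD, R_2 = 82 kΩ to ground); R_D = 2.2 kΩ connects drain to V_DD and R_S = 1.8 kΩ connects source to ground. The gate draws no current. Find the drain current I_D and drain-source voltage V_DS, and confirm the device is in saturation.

V_G = V_DD·R_2/(R_1+R_2) = 17×82/472 = 2.95 V.
Assume saturation: I_D = (k_n/2)(V_GS − V_t)² with V_GS = V_G − I_D·R_S = 2.95 − 1.8·I_D.
Substituting gives 1.26·I_D² − 1.78·I_D + 0.119 = 0, with roots I_D = 0.0708 or 1.34 mA.
The root I_D = 1.34 mA gives V_GS = 0.55 V ≤ V_t, so take I_D = 0.0708 mA.
Then V_GS = 2.83 V and V_DS = V_DD − I_D(R_D+R_S) = 17 − 0.0708×4 = 16.7 V.
Saturation requires V_DS ≥ V_GS − V_t = 0.426 V; 16.7 ≥ 0.426 ✓.

I_D ≈ 0.071 mA, V_DS ≈ 17 V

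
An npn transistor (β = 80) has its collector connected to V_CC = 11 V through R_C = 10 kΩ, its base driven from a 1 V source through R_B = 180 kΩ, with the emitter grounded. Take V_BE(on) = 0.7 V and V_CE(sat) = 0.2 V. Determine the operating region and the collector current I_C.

active; I_C ≈ 0.13 mA

Assume active. Base-emitter loop: I_B = (V_BB − V_BE)/R_B = (1 − 0.7)/180 = 0.00167 mA.
I_C = β·I_B = 80×0.00167 = 0.133 mA.
V_CE = V_CC − I_C·R_C = 11 − 0.133×10 = 9.67 V > V_CE(sat), so the active-region assumption holds.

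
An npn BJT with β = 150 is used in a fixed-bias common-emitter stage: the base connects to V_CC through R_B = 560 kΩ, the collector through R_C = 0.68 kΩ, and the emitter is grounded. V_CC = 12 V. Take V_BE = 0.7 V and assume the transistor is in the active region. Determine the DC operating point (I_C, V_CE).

I_C ≈ 3 mA, V_CE ≈ 9.9 V

Base loop: V_CC = I_B·R_B + V_BE, so I_B = (12 − 0.7)/560 kΩ = 0.0202 mA.
In the active region I_C = β·I_B = 150 × 0.0202 = 3.03 mA.
Collector loop: V_CE = V_CC − I_C·R_C = 12 − 3.03×0.68 = 9.94 V.
Since V_CE = 9.94 V > V_CE(sat) ≈ 0.2 V, the transistor is in the active region as assumed.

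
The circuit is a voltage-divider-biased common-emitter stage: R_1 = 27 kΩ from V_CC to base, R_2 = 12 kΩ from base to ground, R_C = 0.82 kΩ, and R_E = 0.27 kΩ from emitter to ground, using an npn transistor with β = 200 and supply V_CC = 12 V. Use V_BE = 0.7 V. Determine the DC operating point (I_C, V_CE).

I_C ≈ 9.6 mA, V_CE ≈ 1.6 V

Thevenize the base divider: V_Th = V_CC·R_2/(R_1+R_2) = 12×12/39 = 3.69 V, R_Th = R_1‖R_2 = 8.31 kΩ.
Base-emitter loop: V_Th = I_B·R_Th + V_BE + (β+1)I_B·R_E, so I_B = (3.69 − 0.7) / (8.31 + 201×0.27) = 0.0478 mA.
I_C = β·I_B = 200×0.0478 = 9.56 mA, and I_E = (β+1)I_B = 9.61 mA.
V_CE = V_CC − I_C·R_C − I_E·R_E = 12 − 9.56×0.82 − 9.61×0.27 = 1.56 V.
V_CE = 1.56 V > 0.2 V confirms active-region operation.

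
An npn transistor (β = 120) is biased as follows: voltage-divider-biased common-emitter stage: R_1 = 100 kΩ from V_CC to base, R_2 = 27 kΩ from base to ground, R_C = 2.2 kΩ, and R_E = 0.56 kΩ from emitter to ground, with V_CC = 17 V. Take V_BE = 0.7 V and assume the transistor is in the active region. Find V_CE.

V_CE ≈ 6.1 V

Thevenize the base divider: V_Th = V_CC·R_2/(R_1+R_2) = 17×27/127 = 3.61 V, R_Th = R_1‖R_2 = 21.3 kΩ.
Base-emitter loop: V_Th = I_B·R_Th + V_BE + (β+1)I_B·R_E, so I_B = (3.61 − 0.7) / (21.3 + 121×0.56) = 0.0327 mA.
I_C = β·I_B = 120×0.0327 = 3.93 mA, and I_E = (β+1)I_B = 3.96 mA.
V_CE = V_CC − I_C·R_C − I_E·R_E = 17 − 3.93×2.2 − 3.96×0.56 = 6.14 V.
V_CE = 6.14 V > 0.2 V confirms active-region operation.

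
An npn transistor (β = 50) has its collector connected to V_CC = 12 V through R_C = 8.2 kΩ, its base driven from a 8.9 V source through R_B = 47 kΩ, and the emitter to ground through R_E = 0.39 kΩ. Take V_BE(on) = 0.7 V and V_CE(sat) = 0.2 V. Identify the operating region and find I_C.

Assume active: I_B = (8.9 − 0.7)/(47 + 51×0.39) = 0.123 mA, I_C = β·I_B = 6.13 mA.
Then V_CE = 12 − 6.13×8.2 − 6.25×0.39 = -40.7 V < 0.2 V — the active assumption fails.
Re-solve with V_CE = 0.2 V. KCL at the emitter: V_E/R_E = (V_BB−0.7−V_E)/R_B + (V_CC−0.2−V_E)/R_C, giving V_E = 0.596 V.
I_C = (V_CC − 0.2 − V_E)/R_C = (11.8 − 0.596)/8.2 = 1.37 mA.
Check: I_B = (8.2 − 0.596)/47 = 0.162 mA, and β·I_B = 8.09 mA > I_C, confirming saturation.

saturation; I_C ≈ 1.4 mA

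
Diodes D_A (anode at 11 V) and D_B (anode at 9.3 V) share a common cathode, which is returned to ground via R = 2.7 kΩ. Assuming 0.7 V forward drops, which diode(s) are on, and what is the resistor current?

Assume both conduct. Then node N would need to be at both 11−0.7 = 10.3 V and 9.3−0.7 = 8.6 V, which is impossible.
Assume only D_A conducts: V_N = 11 − 0.7 = 10.3 V, so I_R = 10.3/2.7 = 3.81 mA.
Check D_B: its anode-to-cathode voltage is 9.3 − 10.3 = -1 V < 0.7 V, so it is off. The assumption is consistent.

Only D_A conducts; I_R ≈ 3.8 mA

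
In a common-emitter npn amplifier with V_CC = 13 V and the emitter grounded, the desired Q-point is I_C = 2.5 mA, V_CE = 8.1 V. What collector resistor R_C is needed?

R_C ≈ 2 kΩ

Collector loop: V_CC = I_C·R_C + V_CE.
R_C = (V_CC − V_CE)/I_C = (13 − 8.1)/2.5 = 1.96 kΩ.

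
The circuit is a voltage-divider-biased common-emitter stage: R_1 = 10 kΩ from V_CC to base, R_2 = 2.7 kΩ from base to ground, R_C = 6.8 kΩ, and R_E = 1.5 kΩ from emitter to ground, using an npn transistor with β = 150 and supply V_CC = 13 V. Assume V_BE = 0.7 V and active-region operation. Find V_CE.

Thevenize the base divider: V_Th = V_CC·R_2/(R_1+R_2) = 13×2.7/12.7 = 2.76 V, R_Th = R_1‖R_2 = 2.13 kΩ.
Base-emitter loop: V_Th = I_B·R_Th + V_BE + (β+1)I_B·R_E, so I_B = (2.76 − 0.7) / (2.13 + 151×1.5) = 0.00903 mA.
I_C = β·I_B = 150×0.00903 = 1.35 mA, and I_E = (β+1)I_B = 1.36 mA.
V_CE = V_CC − I_C·R_C − I_E·R_E = 13 − 1.35×6.8 − 1.36×1.5 = 1.75 V.
V_CE = 1.75 V > 0.2 V confirms active-region operation.

V_CE ≈ 1.7 V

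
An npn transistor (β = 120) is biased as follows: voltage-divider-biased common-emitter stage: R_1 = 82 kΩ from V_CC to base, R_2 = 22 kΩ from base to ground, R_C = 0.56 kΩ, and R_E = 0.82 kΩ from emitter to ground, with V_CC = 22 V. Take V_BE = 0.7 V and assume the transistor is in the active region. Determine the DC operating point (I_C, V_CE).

Thevenize the base divider: V_Th = V_CC·R_2/(R_1+R_2) = 22×22/104 = 4.65 V, R_Th = R_1‖R_2 = 17.3 kΩ.
Base-emitter loop: V_Th = I_B·R_Th + V_BE + (β+1)I_B·R_E, so I_B = (4.65 − 0.7) / (17.3 + 121×0.82) = 0.0339 mA.
I_C = β·I_B = 120×0.0339 = 4.07 mA, and I_E = (β+1)I_B = 4.1 mA.
V_CE = V_CC − I_C·R_C − I_E·R_E = 22 − 4.07×0.56 − 4.1×0.82 = 16.4 V.
V_CE = 16.4 V > 0.2 V confirms active-region operation.

I_C ≈ 4.1 mA, V_CE ≈ 16 V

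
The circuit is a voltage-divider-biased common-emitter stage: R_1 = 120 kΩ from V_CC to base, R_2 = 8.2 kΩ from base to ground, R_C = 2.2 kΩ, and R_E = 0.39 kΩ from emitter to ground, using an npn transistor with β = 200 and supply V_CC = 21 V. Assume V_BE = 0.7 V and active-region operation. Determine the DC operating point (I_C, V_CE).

Thevenize the base divider: V_Th = V_CC·R_2/(R_1+R_2) = 21×8.2/128 = 1.34 V, R_Th = R_1‖R_2 = 7.68 kΩ.
Base-emitter loop: V_Th = I_B·R_Th + V_BE + (β+1)I_B·R_E, so I_B = (1.34 − 0.7) / (7.68 + 201×0.39) = 0.00747 mA.
I_C = β·I_B = 200×0.00747 = 1.49 mA, and I_E = (β+1)I_B = 1.5 mA.
V_CE = V_CC − I_C·R_C − I_E·R_E = 21 − 1.49×2.2 − 1.5×0.39 = 17.1 V.
V_CE = 17.1 V > 0.2 V confirms active-region operation.

I_C ≈ 1.5 mA, V_CE ≈ 17 V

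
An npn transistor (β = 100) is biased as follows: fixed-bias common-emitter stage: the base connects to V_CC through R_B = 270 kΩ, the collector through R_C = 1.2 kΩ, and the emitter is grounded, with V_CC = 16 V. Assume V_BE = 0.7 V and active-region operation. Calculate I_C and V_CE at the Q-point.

Base loop: V_CC = I_B·R_B + V_BE, so I_B = (16 − 0.7)/270 kΩ = 0.0567 mA.
In the active region I_C = β·I_B = 100 × 0.0567 = 5.67 mA.
Collector loop: V_CE = V_CC − I_C·R_C = 16 − 5.67×1.2 = 9.2 V.
Since V_CE = 9.2 V > V_CE(sat) ≈ 0.2 V, the transistor is in the active region as assumed.

I_C ≈ 5.7 mA, V_CE ≈ 9.2 V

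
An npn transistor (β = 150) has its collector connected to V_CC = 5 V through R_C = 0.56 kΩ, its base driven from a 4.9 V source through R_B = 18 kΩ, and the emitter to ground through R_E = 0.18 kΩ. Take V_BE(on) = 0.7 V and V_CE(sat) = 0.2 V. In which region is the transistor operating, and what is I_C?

Assume active: I_B = (4.9 − 0.7)/(18 + 151×0.18) = 0.093 mA, I_C = β·I_B = 13.9 mA.
Then V_CE = 5 − 13.9×0.56 − 14×0.18 = -5.34 V < 0.2 V — the active assumption fails.
Re-solve with V_CE = 0.2 V. KCL at the emitter: V_E/R_E = (V_BB−0.7−V_E)/R_B + (V_CC−0.2−V_E)/R_C, giving V_E = 1.19 V.
I_C = (V_CC − 0.2 − V_E)/R_C = (4.8 − 1.19)/0.56 = 6.45 mA.
Check: I_B = (4.2 − 1.19)/18 = 0.167 mA, and β·I_B = 25.1 mA > I_C, confirming saturation.

saturation; I_C ≈ 6.4 mA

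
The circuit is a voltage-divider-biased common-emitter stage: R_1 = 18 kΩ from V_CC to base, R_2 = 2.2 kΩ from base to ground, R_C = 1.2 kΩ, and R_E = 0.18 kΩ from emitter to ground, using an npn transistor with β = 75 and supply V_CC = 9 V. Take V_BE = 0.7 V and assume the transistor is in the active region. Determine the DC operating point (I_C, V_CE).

I_C ≈ 1.3 mA, V_CE ≈ 7.1 V

Thevenize the base divider: V_Th = V_CC·R_2/(R_1+R_2) = 9×2.2/20.2 = 0.98 V, R_Th = R_1‖R_2 = 1.96 kΩ.
Base-emitter loop: V_Th = I_B·R_Th + V_BE + (β+1)I_B·R_E, so I_B = (0.98 − 0.7) / (1.96 + 76×0.18) = 0.0179 mA.
I_C = β·I_B = 75×0.0179 = 1.34 mA, and I_E = (β+1)I_B = 1.36 mA.
V_CE = V_CC − I_C·R_C − I_E·R_E = 9 − 1.34×1.2 − 1.36×0.18 = 7.14 V.
V_CE = 7.14 V > 0.2 V confirms active-region operation.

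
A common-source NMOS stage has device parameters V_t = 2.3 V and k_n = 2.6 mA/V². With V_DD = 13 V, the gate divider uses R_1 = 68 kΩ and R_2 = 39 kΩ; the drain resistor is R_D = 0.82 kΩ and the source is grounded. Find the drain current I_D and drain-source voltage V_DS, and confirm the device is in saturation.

V_G = V_DD·R_2/(R_1+R_2) = 13×39/107 = 4.74 V. With the source grounded, V_GS = V_G = 4.74 V.
Assume saturation: I_D = (k_n/2)(V_GS − V_t)² = (2.6/2)×(4.74 − 2.3)² = 1.3×2.44² = 7.73 mA.
V_DS = V_DD − I_D·R_D = 13 − 7.73×0.82 = 6.66 V.
Saturation requires V_DS ≥ V_GS − V_t = 2.44 V; 6.66 ≥ 2.44 ✓.

I_D ≈ 7.7 mA, V_DS ≈ 6.7 V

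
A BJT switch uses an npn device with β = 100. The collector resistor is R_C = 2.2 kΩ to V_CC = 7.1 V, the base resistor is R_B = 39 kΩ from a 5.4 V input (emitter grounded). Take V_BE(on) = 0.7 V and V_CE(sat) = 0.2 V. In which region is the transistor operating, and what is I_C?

Assume active: I_B = (5.4 − 0.7)/39 = 0.121 mA, giving I_C = β·I_B = 12.1 mA.
But then V_CE = 7.1 − 12.1×2.2 = -19.4 V < V_CE(sat) = 0.2 V — impossible in the active region.
So the transistor is saturated. With V_CE = 0.2 V, I_C = (V_CC − 0.2)/R_C = 6.9/2.2 = 3.14 mA.
Check: β·I_B = 12.1 mA > I_C = 3.14 mA, confirming saturation.

saturation; I_C ≈ 3.1 mA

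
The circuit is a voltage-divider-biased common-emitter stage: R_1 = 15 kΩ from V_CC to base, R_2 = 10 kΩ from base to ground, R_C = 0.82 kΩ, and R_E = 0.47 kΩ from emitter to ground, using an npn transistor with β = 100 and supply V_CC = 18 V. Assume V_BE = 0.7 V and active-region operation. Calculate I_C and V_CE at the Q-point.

I_C ≈ 12 mA, V_CE ≈ 2.3 V

Thevenize the base divider: V_Th = V_CC·R_2/(R_1+R_2) = 18×10/25 = 7.2 V, R_Th = R_1‖R_2 = 6 kΩ.
Base-emitter loop: V_Th = I_B·R_Th + V_BE + (β+1)I_B·R_E, so I_B = (7.2 − 0.7) / (6 + 101×0.47) = 0.122 mA.
I_C = β·I_B = 100×0.122 = 12.2 mA, and I_E = (β+1)I_B = 12.3 mA.
V_CE = V_CC − I_C·R_C − I_E·R_E = 18 − 12.2×0.82 − 12.3×0.47 = 2.26 V.
V_CE = 2.26 V > 0.2 V confirms active-region operation.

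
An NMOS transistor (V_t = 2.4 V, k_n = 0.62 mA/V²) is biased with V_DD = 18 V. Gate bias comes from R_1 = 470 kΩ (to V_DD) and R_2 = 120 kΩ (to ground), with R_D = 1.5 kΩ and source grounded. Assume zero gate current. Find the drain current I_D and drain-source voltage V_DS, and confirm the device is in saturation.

I_D ≈ 0.49 mA, V_DS ≈ 17 V

V_G = V_DD·R_2/(R_1+R_2) = 18×120/590 = 3.66 V. With the source grounded, V_GS = V_G = 3.66 V.
Assume saturation: I_D = (k_n/2)(V_GS − V_t)² = (0.62/2)×(3.66 − 2.4)² = 0.31×1.26² = 0.493 mA.
V_DS = V_DD − I_D·R_D = 18 − 0.493×1.5 = 17.3 V.
Saturation requires V_DS ≥ V_GS − V_t = 1.26 V; 17.3 ≥ 1.26 ✓.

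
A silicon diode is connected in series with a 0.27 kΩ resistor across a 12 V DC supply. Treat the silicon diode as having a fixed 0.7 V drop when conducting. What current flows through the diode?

KVL around the loop: 12 = V_D + I·R = 0.7 + I × 0.27 kΩ.
So I = (12 − 0.7) / 0.27 kΩ = 11.3 / 0.27 = 41.9 mA.

I ≈ 42 mA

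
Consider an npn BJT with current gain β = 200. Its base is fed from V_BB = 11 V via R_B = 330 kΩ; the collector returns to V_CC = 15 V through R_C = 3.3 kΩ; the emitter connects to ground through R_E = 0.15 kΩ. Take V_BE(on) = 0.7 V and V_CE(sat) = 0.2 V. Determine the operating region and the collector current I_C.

saturation; I_C ≈ 4.3 mA

Assume active: I_B = (11 − 0.7)/(330 + 201×0.15) = 0.0286 mA, I_C = β·I_B = 5.72 mA.
Then V_CE = 15 − 5.72×3.3 − 5.75×0.15 = -4.74 V < 0.2 V — the active assumption fails.
Re-solve with V_CE = 0.2 V. KCL at the emitter: V_E/R_E = (V_BB−0.7−V_E)/R_B + (V_CC−0.2−V_E)/R_C, giving V_E = 0.648 V.
I_C = (V_CC − 0.2 − V_E)/R_C = (14.8 − 0.648)/3.3 = 4.29 mA.
Check: I_B = (10.3 − 0.648)/330 = 0.0292 mA, and β·I_B = 5.85 mA > I_C, confirming saturation.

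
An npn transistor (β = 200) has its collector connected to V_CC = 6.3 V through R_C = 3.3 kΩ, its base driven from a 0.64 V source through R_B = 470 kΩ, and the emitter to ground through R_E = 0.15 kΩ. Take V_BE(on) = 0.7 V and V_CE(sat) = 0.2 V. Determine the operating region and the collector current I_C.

V_BB = 0.64 V ≤ V_BE(on) = 0.7 V, so the base-emitter junction is not forward biased.
The transistor is in cutoff: I_B = I_C = 0.

cutoff; I_C ≈ 0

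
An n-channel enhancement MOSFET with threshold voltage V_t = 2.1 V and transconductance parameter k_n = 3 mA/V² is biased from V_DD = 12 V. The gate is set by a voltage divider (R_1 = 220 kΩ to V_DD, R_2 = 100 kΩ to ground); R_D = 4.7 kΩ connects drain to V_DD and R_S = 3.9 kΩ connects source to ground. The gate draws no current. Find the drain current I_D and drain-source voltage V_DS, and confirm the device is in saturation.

V_G = V_DD·R_2/(R_1+R_2) = 12×100/320 = 3.75 V.
Assume saturation: I_D = (k_n/2)(V_GS − V_t)² with V_GS = V_G − I_D·R_S = 3.75 − 3.9·I_D.
Substituting gives 22.8·I_D² − 20.3·I_D + 4.08 = 0, with roots I_D = 0.307 or 0.583 mA.
The root I_D = 0.583 mA gives V_GS = 1.48 V ≤ V_t, so take I_D = 0.307 mA.
Then V_GS = 2.55 V and V_DS = V_DD − I_D(R_D+R_S) = 12 − 0.307×8.6 = 9.36 V.
Saturation requires V_DS ≥ V_GS − V_t = 0.452 V; 9.36 ≥ 0.452 ✓.

I_D ≈ 0.31 mA, V_DS ≈ 9.4 V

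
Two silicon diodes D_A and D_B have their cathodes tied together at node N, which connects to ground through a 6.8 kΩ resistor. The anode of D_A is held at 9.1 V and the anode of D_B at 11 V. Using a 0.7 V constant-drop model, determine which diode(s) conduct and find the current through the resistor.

Only D_B conducts; I_R ≈ 1.5 mA

Assume both conduct. Then node N would need to be at both 9.1−0.7 = 8.4 V and 11−0.7 = 10.3 V, which is impossible.
Assume only D_B conducts: V_N = 11 − 0.7 = 10.3 V, so I_R = 10.3/6.8 = 1.51 mA.
Check D_A: its anode-to-cathode voltage is 9.1 − 10.3 = -1.2 V < 0.7 V, so it is off. The assumption is consistent.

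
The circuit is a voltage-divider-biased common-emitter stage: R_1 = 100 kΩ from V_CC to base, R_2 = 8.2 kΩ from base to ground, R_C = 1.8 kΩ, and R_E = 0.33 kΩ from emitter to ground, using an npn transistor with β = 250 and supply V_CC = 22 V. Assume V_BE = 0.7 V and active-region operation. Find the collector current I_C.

I_C ≈ 2.7 mA

Thevenize the base divider: V_Th = V_CC·R_2/(R_1+R_2) = 22×8.2/108 = 1.67 V, R_Th = R_1‖R_2 = 7.58 kΩ.
Base-emitter loop: V_Th = I_B·R_Th + V_BE + (β+1)I_B·R_E, so I_B = (1.67 − 0.7) / (7.58 + 251×0.33) = 0.0107 mA.
I_C = β·I_B = 250×0.0107 = 2.67 mA, and I_E = (β+1)I_B = 2.69 mA.
V_CE = V_CC − I_C·R_C − I_E·R_E = 22 − 2.67×1.8 − 2.69×0.33 = 16.3 V.
V_CE = 16.3 V > 0.2 V confirms active-region operation.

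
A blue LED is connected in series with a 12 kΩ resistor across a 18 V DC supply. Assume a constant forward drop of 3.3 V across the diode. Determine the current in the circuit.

KVL around the loop: 18 = V_D + I·R = 3.3 + I × 12 kΩ.
So I = (18 − 3.3) / 12 kΩ = 14.7 / 12 = 1.22 mA.

I ≈ 1.2 mA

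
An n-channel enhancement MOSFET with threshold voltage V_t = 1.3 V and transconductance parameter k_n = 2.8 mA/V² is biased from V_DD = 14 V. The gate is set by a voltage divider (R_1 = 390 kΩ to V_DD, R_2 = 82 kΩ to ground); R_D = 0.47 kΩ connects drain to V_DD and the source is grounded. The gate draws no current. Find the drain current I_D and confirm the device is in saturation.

I_D ≈ 1.8 mA

V_G = V_DD·R_2/(R_1+R_2) = 14×82/472 = 2.43 V. With the source grounded, V_GS = V_G = 2.43 V.
Assume saturation: I_D = (k_n/2)(V_GS − V_t)² = (2.8/2)×(2.43 − 1.3)² = 1.4×1.13² = 1.79 mA.
V_DS = V_DD − I_D·R_D = 14 − 1.79×0.47 = 13.2 V.
Saturation requires V_DS ≥ V_GS − V_t = 1.13 V; 13.2 ≥ 1.13 ✓.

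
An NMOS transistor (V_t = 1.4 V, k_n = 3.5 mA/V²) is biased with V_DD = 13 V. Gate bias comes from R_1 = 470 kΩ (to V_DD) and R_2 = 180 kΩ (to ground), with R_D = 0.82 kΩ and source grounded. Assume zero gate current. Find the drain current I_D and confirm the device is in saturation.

I_D ≈ 8.5 mA

V_G = V_DD·R_2/(R_1+R_2) = 13×180/650 = 3.6 V. With the source grounded, V_GS = V_G = 3.6 V.
Assume saturation: I_D = (k_n/2)(V_GS − V_t)² = (3.5/2)×(3.6 − 1.4)² = 1.75×2.2² = 8.47 mA.
V_DS = V_DD − I_D·R_D = 13 − 8.47×0.82 = 6.05 V.
Saturation requires V_DS ≥ V_GS − V_t = 2.2 V; 6.05 ≥ 2.2 ✓.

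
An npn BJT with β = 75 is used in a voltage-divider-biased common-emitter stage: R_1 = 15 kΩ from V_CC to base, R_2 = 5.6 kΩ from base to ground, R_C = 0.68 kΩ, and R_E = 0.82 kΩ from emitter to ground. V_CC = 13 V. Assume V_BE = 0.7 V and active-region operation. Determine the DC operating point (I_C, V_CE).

Thevenize the base divider: V_Th = V_CC·R_2/(R_1+R_2) = 13×5.6/20.6 = 3.53 V, R_Th = R_1‖R_2 = 4.08 kΩ.
Base-emitter loop: V_Th = I_B·R_Th + V_BE + (β+1)I_B·R_E, so I_B = (3.53 − 0.7) / (4.08 + 76×0.82) = 0.0427 mA.
I_C = β·I_B = 75×0.0427 = 3.2 mA, and I_E = (β+1)I_B = 3.24 mA.
V_CE = V_CC − I_C·R_C − I_E·R_E = 13 − 3.2×0.68 − 3.24×0.82 = 8.16 V.
V_CE = 8.16 V > 0.2 V confirms active-region operation.

I_C ≈ 3.2 mA, V_CE ≈ 8.2 V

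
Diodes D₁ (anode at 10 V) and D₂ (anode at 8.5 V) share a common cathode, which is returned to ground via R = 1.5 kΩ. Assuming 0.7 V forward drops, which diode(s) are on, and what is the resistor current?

Assume both conduct. Then node N would need to be at both 10−0.7 = 9.3 V and 8.5−0.7 = 7.8 V, which is impossible.
Assume only D₁ conducts: V_N = 10 − 0.7 = 9.3 V, so I_R = 9.3/1.5 = 6.2 mA.
Check D₂: its anode-to-cathode voltage is 8.5 − 9.3 = -0.8 V < 0.7 V, so it is off. The assumption is consistent.

Only D₁ conducts; I_R ≈ 6.2 mA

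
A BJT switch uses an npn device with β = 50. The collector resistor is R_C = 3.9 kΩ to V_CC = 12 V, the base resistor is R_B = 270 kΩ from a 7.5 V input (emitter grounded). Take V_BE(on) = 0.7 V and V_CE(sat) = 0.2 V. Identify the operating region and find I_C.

Assume active. Base-emitter loop: I_B = (V_BB − V_BE)/R_B = (7.5 − 0.7)/270 = 0.0252 mA.
I_C = β·I_B = 50×0.0252 = 1.26 mA.
V_CE = V_CC − I_C·R_C = 12 − 1.26×3.9 = 7.09 V > V_CE(sat), so the active-region assumption holds.

active; I_C ≈ 1.3 mA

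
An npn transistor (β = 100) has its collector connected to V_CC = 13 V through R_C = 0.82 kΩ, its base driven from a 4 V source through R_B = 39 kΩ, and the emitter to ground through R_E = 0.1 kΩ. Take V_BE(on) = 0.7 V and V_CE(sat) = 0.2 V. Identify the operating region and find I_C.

active; I_C ≈ 6.7 mA

Assume active. Base-emitter loop: I_B = (V_BB − V_BE)/(R_B + (β+1)R_E) = (4 − 0.7)/(39 + 101×0.1) = 0.0672 mA.
I_C = β·I_B = 100×0.0672 = 6.72 mA.
V_CE = V_CC − I_C·R_C − I_E·R_E = 13 − 6.72×0.82 − 6.79×0.1 = 6.81 V > V_CE(sat), so the active-region assumption holds.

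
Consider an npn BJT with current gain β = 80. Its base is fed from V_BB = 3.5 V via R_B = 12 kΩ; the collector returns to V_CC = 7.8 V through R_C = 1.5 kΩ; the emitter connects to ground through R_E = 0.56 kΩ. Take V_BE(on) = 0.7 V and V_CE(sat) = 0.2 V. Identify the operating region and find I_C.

saturation; I_C ≈ 3.7 mA

Assume active: I_B = (3.5 − 0.7)/(12 + 81×0.56) = 0.0488 mA, I_C = β·I_B = 3.91 mA.
Then V_CE = 7.8 − 3.91×1.5 − 3.95×0.56 = -0.272 V < 0.2 V — the active assumption fails.
Re-solve with V_CE = 0.2 V. KCL at the emitter: V_E/R_E = (V_BB−0.7−V_E)/R_B + (V_CC−0.2−V_E)/R_C, giving V_E = 2.09 V.
I_C = (V_CC − 0.2 − V_E)/R_C = (7.6 − 2.09)/1.5 = 3.67 mA.
Check: I_B = (2.8 − 2.09)/12 = 0.0592 mA, and β·I_B = 4.73 mA > I_C, confirming saturation.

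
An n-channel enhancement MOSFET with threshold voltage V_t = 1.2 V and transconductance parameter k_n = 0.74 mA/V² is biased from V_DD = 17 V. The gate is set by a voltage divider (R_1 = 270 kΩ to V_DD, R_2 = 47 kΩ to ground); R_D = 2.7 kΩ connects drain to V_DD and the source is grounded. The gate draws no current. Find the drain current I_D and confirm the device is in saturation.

V_G = V_DD·R_2/(R_1+R_2) = 17×47/317 = 2.52 V. With the source grounded, V_GS = V_G = 2.52 V.
Assume saturation: I_D = (k_n/2)(V_GS − V_t)² = (0.74/2)×(2.52 − 1.2)² = 0.37×1.32² = 0.645 mA.
V_DS = V_DD − I_D·R_D = 17 − 0.645×2.7 = 15.3 V.
Saturation requires V_DS ≥ V_GS − V_t = 1.32 V; 15.3 ≥ 1.32 ✓.

I_D ≈ 0.65 mA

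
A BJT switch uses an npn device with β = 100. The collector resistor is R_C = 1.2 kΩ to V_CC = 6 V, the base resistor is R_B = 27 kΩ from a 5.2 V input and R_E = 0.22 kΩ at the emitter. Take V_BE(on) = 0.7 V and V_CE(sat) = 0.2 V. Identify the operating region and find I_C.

saturation; I_C ≈ 4.1 mA

Assume active: I_B = (5.2 − 0.7)/(27 + 101×0.22) = 0.0914 mA, I_C = β·I_B = 9.14 mA.
Then V_CE = 6 − 9.14×1.2 − 9.23×0.22 = -7 V < 0.2 V — the active assumption fails.
Re-solve with V_CE = 0.2 V. KCL at the emitter: V_E/R_E = (V_BB−0.7−V_E)/R_B + (V_CC−0.2−V_E)/R_C, giving V_E = 0.923 V.
I_C = (V_CC − 0.2 − V_E)/R_C = (5.8 − 0.923)/1.2 = 4.06 mA.
Check: I_B = (4.5 − 0.923)/27 = 0.132 mA, and β·I_B = 13.2 mA > I_C, confirming saturation.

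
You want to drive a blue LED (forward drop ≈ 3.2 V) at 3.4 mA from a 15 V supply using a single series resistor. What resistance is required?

The resistor drops V_S − V_D = 15 − 3.2 = 11.8 V at 3.4 mA.
R = 11.8 V / 3.4 mA = 3.47 kΩ.

R ≈ 3.5 kΩ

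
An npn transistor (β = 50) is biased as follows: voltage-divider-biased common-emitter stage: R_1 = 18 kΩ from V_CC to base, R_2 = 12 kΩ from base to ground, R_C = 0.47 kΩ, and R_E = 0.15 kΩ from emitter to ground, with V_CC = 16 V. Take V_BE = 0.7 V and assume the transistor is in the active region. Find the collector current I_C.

Thevenize the base divider: V_Th = V_CC·R_2/(R_1+R_2) = 16×12/30 = 6.4 V, R_Th = R_1‖R_2 = 7.2 kΩ.
Base-emitter loop: V_Th = I_B·R_Th + V_BE + (β+1)I_B·R_E, so I_B = (6.4 − 0.7) / (7.2 + 51×0.15) = 0.384 mA.
I_C = β·I_B = 50×0.384 = 19.2 mA, and I_E = (β+1)I_B = 19.6 mA.
V_CE = V_CC − I_C·R_C − I_E·R_E = 16 − 19.2×0.47 − 19.6×0.15 = 4.04 V.
V_CE = 4.04 V > 0.2 V confirms active-region operation.

I_C ≈ 19 mA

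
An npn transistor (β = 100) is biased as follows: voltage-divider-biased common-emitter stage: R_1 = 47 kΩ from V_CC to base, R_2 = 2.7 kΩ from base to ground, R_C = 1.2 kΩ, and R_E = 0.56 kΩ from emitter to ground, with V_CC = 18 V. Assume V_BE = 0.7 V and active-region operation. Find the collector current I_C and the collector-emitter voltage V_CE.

I_C ≈ 0.47 mA, V_CE ≈ 17 V

Thevenize the base divider: V_Th = V_CC·R_2/(R_1+R_2) = 18×2.7/49.7 = 0.978 V, R_Th = R_1‖R_2 = 2.55 kΩ.
Base-emitter loop: V_Th = I_B·R_Th + V_BE + (β+1)I_B·R_E, so I_B = (0.978 − 0.7) / (2.55 + 101×0.56) = 0.0047 mA.
I_C = β·I_B = 100×0.0047 = 0.47 mA, and I_E = (β+1)I_B = 0.475 mA.
V_CE = V_CC − I_C·R_C − I_E·R_E = 18 − 0.47×1.2 − 0.475×0.56 = 17.2 V.
V_CE = 17.2 V > 0.2 V confirms active-region operation.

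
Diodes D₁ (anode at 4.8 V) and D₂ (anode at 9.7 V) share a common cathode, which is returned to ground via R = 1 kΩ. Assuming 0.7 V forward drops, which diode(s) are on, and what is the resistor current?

Assume both conduct. Then node N would need to be at both 4.8−0.7 = 4.1 V and 9.7−0.7 = 9 V, which is impossible.
Assume only D₂ conducts: V_N = 9.7 − 0.7 = 9 V, so I_R = 9/1 = 9 mA.
Check D₁: its anode-to-cathode voltage is 4.8 − 9 = -4.2 V < 0.7 V, so it is off. The assumption is consistent.

Only D₂ conducts; I_R ≈ 9 mA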